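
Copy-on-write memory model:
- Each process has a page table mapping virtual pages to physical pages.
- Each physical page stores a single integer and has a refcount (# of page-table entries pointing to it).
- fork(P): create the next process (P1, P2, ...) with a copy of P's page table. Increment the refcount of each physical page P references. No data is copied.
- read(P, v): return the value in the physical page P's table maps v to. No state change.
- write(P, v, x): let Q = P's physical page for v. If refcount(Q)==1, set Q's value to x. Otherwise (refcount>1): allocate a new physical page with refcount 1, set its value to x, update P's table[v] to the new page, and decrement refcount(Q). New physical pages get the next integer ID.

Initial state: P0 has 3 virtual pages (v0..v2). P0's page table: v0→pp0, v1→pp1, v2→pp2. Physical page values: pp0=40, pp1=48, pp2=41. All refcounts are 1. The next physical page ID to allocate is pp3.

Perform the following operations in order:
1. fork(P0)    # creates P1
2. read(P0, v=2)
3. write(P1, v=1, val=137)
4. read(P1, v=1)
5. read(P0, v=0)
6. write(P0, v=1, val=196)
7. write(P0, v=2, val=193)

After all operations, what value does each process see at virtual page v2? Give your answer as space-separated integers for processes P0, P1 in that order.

Answer: 193 41

Derivation:
Op 1: fork(P0) -> P1. 3 ppages; refcounts: pp0:2 pp1:2 pp2:2
Op 2: read(P0, v2) -> 41. No state change.
Op 3: write(P1, v1, 137). refcount(pp1)=2>1 -> COPY to pp3. 4 ppages; refcounts: pp0:2 pp1:1 pp2:2 pp3:1
Op 4: read(P1, v1) -> 137. No state change.
Op 5: read(P0, v0) -> 40. No state change.
Op 6: write(P0, v1, 196). refcount(pp1)=1 -> write in place. 4 ppages; refcounts: pp0:2 pp1:1 pp2:2 pp3:1
Op 7: write(P0, v2, 193). refcount(pp2)=2>1 -> COPY to pp4. 5 ppages; refcounts: pp0:2 pp1:1 pp2:1 pp3:1 pp4:1
P0: v2 -> pp4 = 193
P1: v2 -> pp2 = 41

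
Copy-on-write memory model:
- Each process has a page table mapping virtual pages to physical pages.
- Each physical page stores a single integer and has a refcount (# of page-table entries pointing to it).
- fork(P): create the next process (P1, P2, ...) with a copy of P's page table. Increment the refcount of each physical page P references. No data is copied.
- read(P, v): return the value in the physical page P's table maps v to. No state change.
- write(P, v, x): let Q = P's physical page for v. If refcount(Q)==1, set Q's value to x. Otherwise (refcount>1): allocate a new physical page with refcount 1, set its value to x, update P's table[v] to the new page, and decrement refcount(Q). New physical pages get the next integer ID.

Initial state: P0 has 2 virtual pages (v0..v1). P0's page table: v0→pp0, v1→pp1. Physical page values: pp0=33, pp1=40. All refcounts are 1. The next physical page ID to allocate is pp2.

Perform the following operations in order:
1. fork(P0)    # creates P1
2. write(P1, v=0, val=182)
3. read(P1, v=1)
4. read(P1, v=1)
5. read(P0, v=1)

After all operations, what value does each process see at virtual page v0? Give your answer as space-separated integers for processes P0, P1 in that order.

Op 1: fork(P0) -> P1. 2 ppages; refcounts: pp0:2 pp1:2
Op 2: write(P1, v0, 182). refcount(pp0)=2>1 -> COPY to pp2. 3 ppages; refcounts: pp0:1 pp1:2 pp2:1
Op 3: read(P1, v1) -> 40. No state change.
Op 4: read(P1, v1) -> 40. No state change.
Op 5: read(P0, v1) -> 40. No state change.
P0: v0 -> pp0 = 33
P1: v0 -> pp2 = 182

Answer: 33 182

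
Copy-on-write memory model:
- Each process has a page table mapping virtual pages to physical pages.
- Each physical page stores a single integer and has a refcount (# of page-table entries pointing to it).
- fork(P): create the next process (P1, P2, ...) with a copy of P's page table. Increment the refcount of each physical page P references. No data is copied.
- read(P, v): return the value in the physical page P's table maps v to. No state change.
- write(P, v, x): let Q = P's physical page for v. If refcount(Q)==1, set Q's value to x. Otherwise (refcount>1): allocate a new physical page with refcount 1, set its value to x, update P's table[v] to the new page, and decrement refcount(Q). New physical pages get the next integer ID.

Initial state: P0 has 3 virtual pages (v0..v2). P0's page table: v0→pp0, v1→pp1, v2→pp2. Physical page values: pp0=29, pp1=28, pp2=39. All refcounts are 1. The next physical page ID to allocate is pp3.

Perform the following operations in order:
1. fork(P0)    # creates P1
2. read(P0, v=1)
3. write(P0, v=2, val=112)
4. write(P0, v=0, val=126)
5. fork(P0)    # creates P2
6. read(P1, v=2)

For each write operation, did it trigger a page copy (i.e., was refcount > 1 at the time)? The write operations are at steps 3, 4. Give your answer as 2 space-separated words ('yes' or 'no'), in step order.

Op 1: fork(P0) -> P1. 3 ppages; refcounts: pp0:2 pp1:2 pp2:2
Op 2: read(P0, v1) -> 28. No state change.
Op 3: write(P0, v2, 112). refcount(pp2)=2>1 -> COPY to pp3. 4 ppages; refcounts: pp0:2 pp1:2 pp2:1 pp3:1
Op 4: write(P0, v0, 126). refcount(pp0)=2>1 -> COPY to pp4. 5 ppages; refcounts: pp0:1 pp1:2 pp2:1 pp3:1 pp4:1
Op 5: fork(P0) -> P2. 5 ppages; refcounts: pp0:1 pp1:3 pp2:1 pp3:2 pp4:2
Op 6: read(P1, v2) -> 39. No state change.

yes yes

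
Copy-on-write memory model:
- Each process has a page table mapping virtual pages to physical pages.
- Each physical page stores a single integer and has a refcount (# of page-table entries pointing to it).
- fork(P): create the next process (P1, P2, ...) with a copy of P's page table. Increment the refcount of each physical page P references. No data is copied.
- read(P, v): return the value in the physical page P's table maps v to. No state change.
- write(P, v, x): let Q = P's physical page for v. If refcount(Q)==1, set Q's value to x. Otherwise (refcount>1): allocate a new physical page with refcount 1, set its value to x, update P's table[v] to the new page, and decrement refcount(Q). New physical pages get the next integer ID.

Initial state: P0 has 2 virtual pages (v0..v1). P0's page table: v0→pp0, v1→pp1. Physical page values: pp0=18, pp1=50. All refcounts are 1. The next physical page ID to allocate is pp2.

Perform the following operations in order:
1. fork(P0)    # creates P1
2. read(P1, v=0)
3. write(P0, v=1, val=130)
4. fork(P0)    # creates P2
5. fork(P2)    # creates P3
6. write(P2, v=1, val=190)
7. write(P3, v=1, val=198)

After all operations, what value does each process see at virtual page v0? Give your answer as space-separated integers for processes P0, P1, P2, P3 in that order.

Answer: 18 18 18 18

Derivation:
Op 1: fork(P0) -> P1. 2 ppages; refcounts: pp0:2 pp1:2
Op 2: read(P1, v0) -> 18. No state change.
Op 3: write(P0, v1, 130). refcount(pp1)=2>1 -> COPY to pp2. 3 ppages; refcounts: pp0:2 pp1:1 pp2:1
Op 4: fork(P0) -> P2. 3 ppages; refcounts: pp0:3 pp1:1 pp2:2
Op 5: fork(P2) -> P3. 3 ppages; refcounts: pp0:4 pp1:1 pp2:3
Op 6: write(P2, v1, 190). refcount(pp2)=3>1 -> COPY to pp3. 4 ppages; refcounts: pp0:4 pp1:1 pp2:2 pp3:1
Op 7: write(P3, v1, 198). refcount(pp2)=2>1 -> COPY to pp4. 5 ppages; refcounts: pp0:4 pp1:1 pp2:1 pp3:1 pp4:1
P0: v0 -> pp0 = 18
P1: v0 -> pp0 = 18
P2: v0 -> pp0 = 18
P3: v0 -> pp0 = 18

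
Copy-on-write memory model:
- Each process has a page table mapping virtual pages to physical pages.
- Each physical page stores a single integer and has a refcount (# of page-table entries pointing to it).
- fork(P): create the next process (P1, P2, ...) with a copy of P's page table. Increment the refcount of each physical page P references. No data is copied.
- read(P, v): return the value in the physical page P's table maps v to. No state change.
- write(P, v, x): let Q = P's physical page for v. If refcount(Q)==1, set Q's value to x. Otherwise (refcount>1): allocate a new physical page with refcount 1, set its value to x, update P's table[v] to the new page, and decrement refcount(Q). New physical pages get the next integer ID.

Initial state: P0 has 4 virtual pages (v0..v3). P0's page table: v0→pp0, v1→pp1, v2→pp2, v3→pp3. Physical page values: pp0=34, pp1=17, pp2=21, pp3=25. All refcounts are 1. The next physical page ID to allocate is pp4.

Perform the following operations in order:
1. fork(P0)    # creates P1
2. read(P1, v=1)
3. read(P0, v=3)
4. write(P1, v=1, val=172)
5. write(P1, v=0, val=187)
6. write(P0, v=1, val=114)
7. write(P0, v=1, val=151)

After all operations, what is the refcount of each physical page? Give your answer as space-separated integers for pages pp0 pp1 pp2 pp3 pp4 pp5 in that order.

Answer: 1 1 2 2 1 1

Derivation:
Op 1: fork(P0) -> P1. 4 ppages; refcounts: pp0:2 pp1:2 pp2:2 pp3:2
Op 2: read(P1, v1) -> 17. No state change.
Op 3: read(P0, v3) -> 25. No state change.
Op 4: write(P1, v1, 172). refcount(pp1)=2>1 -> COPY to pp4. 5 ppages; refcounts: pp0:2 pp1:1 pp2:2 pp3:2 pp4:1
Op 5: write(P1, v0, 187). refcount(pp0)=2>1 -> COPY to pp5. 6 ppages; refcounts: pp0:1 pp1:1 pp2:2 pp3:2 pp4:1 pp5:1
Op 6: write(P0, v1, 114). refcount(pp1)=1 -> write in place. 6 ppages; refcounts: pp0:1 pp1:1 pp2:2 pp3:2 pp4:1 pp5:1
Op 7: write(P0, v1, 151). refcount(pp1)=1 -> write in place. 6 ppages; refcounts: pp0:1 pp1:1 pp2:2 pp3:2 pp4:1 pp5:1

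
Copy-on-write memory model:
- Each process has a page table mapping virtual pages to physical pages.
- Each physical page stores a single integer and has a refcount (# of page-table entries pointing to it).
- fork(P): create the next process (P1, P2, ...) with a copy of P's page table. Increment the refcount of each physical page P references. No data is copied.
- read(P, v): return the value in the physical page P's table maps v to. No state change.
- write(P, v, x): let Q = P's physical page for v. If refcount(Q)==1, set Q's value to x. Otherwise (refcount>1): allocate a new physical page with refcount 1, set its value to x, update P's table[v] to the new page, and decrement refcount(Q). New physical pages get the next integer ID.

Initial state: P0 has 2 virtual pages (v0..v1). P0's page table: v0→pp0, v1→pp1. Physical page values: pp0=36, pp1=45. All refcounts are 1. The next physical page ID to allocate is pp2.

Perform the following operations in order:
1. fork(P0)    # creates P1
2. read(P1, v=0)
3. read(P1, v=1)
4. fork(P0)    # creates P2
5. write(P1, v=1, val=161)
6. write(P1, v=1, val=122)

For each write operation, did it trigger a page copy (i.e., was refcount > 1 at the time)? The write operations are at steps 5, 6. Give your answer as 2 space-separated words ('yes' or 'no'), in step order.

Op 1: fork(P0) -> P1. 2 ppages; refcounts: pp0:2 pp1:2
Op 2: read(P1, v0) -> 36. No state change.
Op 3: read(P1, v1) -> 45. No state change.
Op 4: fork(P0) -> P2. 2 ppages; refcounts: pp0:3 pp1:3
Op 5: write(P1, v1, 161). refcount(pp1)=3>1 -> COPY to pp2. 3 ppages; refcounts: pp0:3 pp1:2 pp2:1
Op 6: write(P1, v1, 122). refcount(pp2)=1 -> write in place. 3 ppages; refcounts: pp0:3 pp1:2 pp2:1

yes no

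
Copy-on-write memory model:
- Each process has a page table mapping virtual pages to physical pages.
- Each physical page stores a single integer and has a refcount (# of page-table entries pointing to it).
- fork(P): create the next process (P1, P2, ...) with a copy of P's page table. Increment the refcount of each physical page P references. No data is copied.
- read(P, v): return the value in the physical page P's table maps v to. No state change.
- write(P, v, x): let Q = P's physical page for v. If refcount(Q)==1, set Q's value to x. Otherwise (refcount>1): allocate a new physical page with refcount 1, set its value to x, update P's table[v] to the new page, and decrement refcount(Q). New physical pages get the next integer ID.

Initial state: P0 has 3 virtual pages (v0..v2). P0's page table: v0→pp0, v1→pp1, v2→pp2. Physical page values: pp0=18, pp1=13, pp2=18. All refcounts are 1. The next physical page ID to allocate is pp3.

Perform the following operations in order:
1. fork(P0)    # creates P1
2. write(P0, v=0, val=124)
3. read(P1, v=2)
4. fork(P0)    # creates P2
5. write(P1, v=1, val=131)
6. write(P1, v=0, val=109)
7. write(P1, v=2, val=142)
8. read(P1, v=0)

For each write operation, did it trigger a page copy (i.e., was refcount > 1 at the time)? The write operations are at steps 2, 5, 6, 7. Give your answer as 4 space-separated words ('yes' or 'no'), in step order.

Op 1: fork(P0) -> P1. 3 ppages; refcounts: pp0:2 pp1:2 pp2:2
Op 2: write(P0, v0, 124). refcount(pp0)=2>1 -> COPY to pp3. 4 ppages; refcounts: pp0:1 pp1:2 pp2:2 pp3:1
Op 3: read(P1, v2) -> 18. No state change.
Op 4: fork(P0) -> P2. 4 ppages; refcounts: pp0:1 pp1:3 pp2:3 pp3:2
Op 5: write(P1, v1, 131). refcount(pp1)=3>1 -> COPY to pp4. 5 ppages; refcounts: pp0:1 pp1:2 pp2:3 pp3:2 pp4:1
Op 6: write(P1, v0, 109). refcount(pp0)=1 -> write in place. 5 ppages; refcounts: pp0:1 pp1:2 pp2:3 pp3:2 pp4:1
Op 7: write(P1, v2, 142). refcount(pp2)=3>1 -> COPY to pp5. 6 ppages; refcounts: pp0:1 pp1:2 pp2:2 pp3:2 pp4:1 pp5:1
Op 8: read(P1, v0) -> 109. No state change.

yes yes no yes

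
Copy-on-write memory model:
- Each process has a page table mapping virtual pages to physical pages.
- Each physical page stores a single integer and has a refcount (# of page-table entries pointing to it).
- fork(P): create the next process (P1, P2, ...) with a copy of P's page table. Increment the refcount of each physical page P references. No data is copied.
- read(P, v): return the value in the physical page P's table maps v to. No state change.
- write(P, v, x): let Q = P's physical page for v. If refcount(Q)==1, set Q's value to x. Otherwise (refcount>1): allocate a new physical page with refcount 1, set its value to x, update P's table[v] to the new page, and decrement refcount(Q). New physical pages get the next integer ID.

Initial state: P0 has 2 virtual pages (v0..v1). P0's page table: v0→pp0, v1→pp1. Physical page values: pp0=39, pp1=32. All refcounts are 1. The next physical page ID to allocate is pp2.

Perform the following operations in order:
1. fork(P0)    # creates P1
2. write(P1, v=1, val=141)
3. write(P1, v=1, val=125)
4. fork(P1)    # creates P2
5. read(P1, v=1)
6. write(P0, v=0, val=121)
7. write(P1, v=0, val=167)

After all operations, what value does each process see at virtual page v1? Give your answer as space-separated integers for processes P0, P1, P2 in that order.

Answer: 32 125 125

Derivation:
Op 1: fork(P0) -> P1. 2 ppages; refcounts: pp0:2 pp1:2
Op 2: write(P1, v1, 141). refcount(pp1)=2>1 -> COPY to pp2. 3 ppages; refcounts: pp0:2 pp1:1 pp2:1
Op 3: write(P1, v1, 125). refcount(pp2)=1 -> write in place. 3 ppages; refcounts: pp0:2 pp1:1 pp2:1
Op 4: fork(P1) -> P2. 3 ppages; refcounts: pp0:3 pp1:1 pp2:2
Op 5: read(P1, v1) -> 125. No state change.
Op 6: write(P0, v0, 121). refcount(pp0)=3>1 -> COPY to pp3. 4 ppages; refcounts: pp0:2 pp1:1 pp2:2 pp3:1
Op 7: write(P1, v0, 167). refcount(pp0)=2>1 -> COPY to pp4. 5 ppages; refcounts: pp0:1 pp1:1 pp2:2 pp3:1 pp4:1
P0: v1 -> pp1 = 32
P1: v1 -> pp2 = 125
P2: v1 -> pp2 = 125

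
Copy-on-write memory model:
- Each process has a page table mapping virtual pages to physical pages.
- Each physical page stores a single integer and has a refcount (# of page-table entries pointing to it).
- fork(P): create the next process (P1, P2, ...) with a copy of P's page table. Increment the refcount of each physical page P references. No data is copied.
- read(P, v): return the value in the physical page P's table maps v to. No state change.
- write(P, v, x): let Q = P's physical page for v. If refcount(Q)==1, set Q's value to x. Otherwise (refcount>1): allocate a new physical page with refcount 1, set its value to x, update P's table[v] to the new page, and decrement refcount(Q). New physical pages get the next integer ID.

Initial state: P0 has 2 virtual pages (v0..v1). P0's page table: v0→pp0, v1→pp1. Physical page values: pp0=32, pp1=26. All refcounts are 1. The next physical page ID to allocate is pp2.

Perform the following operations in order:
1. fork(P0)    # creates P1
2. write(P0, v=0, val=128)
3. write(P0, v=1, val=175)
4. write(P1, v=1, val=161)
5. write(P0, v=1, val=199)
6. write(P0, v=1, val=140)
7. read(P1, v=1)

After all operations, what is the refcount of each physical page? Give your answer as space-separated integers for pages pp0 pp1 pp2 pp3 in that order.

Op 1: fork(P0) -> P1. 2 ppages; refcounts: pp0:2 pp1:2
Op 2: write(P0, v0, 128). refcount(pp0)=2>1 -> COPY to pp2. 3 ppages; refcounts: pp0:1 pp1:2 pp2:1
Op 3: write(P0, v1, 175). refcount(pp1)=2>1 -> COPY to pp3. 4 ppages; refcounts: pp0:1 pp1:1 pp2:1 pp3:1
Op 4: write(P1, v1, 161). refcount(pp1)=1 -> write in place. 4 ppages; refcounts: pp0:1 pp1:1 pp2:1 pp3:1
Op 5: write(P0, v1, 199). refcount(pp3)=1 -> write in place. 4 ppages; refcounts: pp0:1 pp1:1 pp2:1 pp3:1
Op 6: write(P0, v1, 140). refcount(pp3)=1 -> write in place. 4 ppages; refcounts: pp0:1 pp1:1 pp2:1 pp3:1
Op 7: read(P1, v1) -> 161. No state change.

Answer: 1 1 1 1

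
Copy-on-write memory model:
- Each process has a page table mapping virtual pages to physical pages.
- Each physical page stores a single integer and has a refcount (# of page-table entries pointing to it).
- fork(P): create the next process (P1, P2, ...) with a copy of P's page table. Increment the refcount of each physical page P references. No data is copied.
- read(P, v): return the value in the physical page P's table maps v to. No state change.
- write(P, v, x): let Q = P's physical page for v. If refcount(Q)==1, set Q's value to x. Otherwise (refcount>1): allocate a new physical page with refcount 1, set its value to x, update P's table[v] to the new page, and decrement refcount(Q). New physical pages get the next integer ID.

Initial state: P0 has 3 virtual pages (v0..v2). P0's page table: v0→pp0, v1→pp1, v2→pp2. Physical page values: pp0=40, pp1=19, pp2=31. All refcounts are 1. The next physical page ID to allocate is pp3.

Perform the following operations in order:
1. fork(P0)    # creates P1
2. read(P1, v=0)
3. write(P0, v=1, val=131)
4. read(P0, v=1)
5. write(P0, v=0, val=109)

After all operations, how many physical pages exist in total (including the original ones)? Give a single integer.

Op 1: fork(P0) -> P1. 3 ppages; refcounts: pp0:2 pp1:2 pp2:2
Op 2: read(P1, v0) -> 40. No state change.
Op 3: write(P0, v1, 131). refcount(pp1)=2>1 -> COPY to pp3. 4 ppages; refcounts: pp0:2 pp1:1 pp2:2 pp3:1
Op 4: read(P0, v1) -> 131. No state change.
Op 5: write(P0, v0, 109). refcount(pp0)=2>1 -> COPY to pp4. 5 ppages; refcounts: pp0:1 pp1:1 pp2:2 pp3:1 pp4:1

Answer: 5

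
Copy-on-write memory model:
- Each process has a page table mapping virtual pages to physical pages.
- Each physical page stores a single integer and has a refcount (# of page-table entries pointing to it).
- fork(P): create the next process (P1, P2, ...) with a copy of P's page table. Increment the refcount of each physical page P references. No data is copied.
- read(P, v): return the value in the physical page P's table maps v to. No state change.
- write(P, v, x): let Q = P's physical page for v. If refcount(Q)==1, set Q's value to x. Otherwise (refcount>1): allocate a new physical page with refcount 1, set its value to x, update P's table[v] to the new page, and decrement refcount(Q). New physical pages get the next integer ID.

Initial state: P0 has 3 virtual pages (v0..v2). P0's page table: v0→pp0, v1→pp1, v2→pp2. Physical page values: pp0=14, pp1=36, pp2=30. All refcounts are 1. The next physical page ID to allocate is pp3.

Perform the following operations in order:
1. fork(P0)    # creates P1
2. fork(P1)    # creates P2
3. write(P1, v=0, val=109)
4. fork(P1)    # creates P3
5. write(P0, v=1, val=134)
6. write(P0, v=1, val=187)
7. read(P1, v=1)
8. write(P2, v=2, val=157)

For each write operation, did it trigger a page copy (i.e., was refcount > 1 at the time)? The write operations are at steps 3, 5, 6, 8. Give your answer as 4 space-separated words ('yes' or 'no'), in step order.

Op 1: fork(P0) -> P1. 3 ppages; refcounts: pp0:2 pp1:2 pp2:2
Op 2: fork(P1) -> P2. 3 ppages; refcounts: pp0:3 pp1:3 pp2:3
Op 3: write(P1, v0, 109). refcount(pp0)=3>1 -> COPY to pp3. 4 ppages; refcounts: pp0:2 pp1:3 pp2:3 pp3:1
Op 4: fork(P1) -> P3. 4 ppages; refcounts: pp0:2 pp1:4 pp2:4 pp3:2
Op 5: write(P0, v1, 134). refcount(pp1)=4>1 -> COPY to pp4. 5 ppages; refcounts: pp0:2 pp1:3 pp2:4 pp3:2 pp4:1
Op 6: write(P0, v1, 187). refcount(pp4)=1 -> write in place. 5 ppages; refcounts: pp0:2 pp1:3 pp2:4 pp3:2 pp4:1
Op 7: read(P1, v1) -> 36. No state change.
Op 8: write(P2, v2, 157). refcount(pp2)=4>1 -> COPY to pp5. 6 ppages; refcounts: pp0:2 pp1:3 pp2:3 pp3:2 pp4:1 pp5:1

yes yes no yes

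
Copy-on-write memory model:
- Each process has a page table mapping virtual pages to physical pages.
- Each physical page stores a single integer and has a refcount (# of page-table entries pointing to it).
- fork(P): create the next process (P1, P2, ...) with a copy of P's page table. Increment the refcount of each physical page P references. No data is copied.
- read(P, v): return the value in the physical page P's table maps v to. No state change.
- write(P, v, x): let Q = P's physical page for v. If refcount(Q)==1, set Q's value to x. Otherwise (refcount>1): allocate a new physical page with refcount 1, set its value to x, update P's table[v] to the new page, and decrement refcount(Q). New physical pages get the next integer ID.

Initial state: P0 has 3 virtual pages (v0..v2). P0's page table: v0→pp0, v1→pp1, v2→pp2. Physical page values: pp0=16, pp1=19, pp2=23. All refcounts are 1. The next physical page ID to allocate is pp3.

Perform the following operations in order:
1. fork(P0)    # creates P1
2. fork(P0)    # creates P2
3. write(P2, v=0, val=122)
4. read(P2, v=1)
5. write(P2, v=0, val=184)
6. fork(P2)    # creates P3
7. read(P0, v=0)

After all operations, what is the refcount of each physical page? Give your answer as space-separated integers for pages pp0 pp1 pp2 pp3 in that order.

Op 1: fork(P0) -> P1. 3 ppages; refcounts: pp0:2 pp1:2 pp2:2
Op 2: fork(P0) -> P2. 3 ppages; refcounts: pp0:3 pp1:3 pp2:3
Op 3: write(P2, v0, 122). refcount(pp0)=3>1 -> COPY to pp3. 4 ppages; refcounts: pp0:2 pp1:3 pp2:3 pp3:1
Op 4: read(P2, v1) -> 19. No state change.
Op 5: write(P2, v0, 184). refcount(pp3)=1 -> write in place. 4 ppages; refcounts: pp0:2 pp1:3 pp2:3 pp3:1
Op 6: fork(P2) -> P3. 4 ppages; refcounts: pp0:2 pp1:4 pp2:4 pp3:2
Op 7: read(P0, v0) -> 16. No state change.

Answer: 2 4 4 2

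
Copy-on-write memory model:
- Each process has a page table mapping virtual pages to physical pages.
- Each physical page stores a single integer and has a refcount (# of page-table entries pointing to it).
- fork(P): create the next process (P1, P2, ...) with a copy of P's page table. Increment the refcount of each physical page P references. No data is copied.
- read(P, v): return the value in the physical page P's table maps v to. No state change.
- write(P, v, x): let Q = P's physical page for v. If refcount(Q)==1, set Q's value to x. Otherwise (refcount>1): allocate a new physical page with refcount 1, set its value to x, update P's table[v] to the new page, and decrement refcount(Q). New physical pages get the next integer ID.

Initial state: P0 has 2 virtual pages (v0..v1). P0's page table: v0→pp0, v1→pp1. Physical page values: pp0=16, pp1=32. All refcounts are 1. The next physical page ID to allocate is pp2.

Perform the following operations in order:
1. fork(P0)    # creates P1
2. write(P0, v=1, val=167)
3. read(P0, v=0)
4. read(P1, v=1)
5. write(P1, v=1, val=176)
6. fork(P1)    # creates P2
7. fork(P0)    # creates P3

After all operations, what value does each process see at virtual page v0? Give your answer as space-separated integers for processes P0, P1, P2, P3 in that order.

Op 1: fork(P0) -> P1. 2 ppages; refcounts: pp0:2 pp1:2
Op 2: write(P0, v1, 167). refcount(pp1)=2>1 -> COPY to pp2. 3 ppages; refcounts: pp0:2 pp1:1 pp2:1
Op 3: read(P0, v0) -> 16. No state change.
Op 4: read(P1, v1) -> 32. No state change.
Op 5: write(P1, v1, 176). refcount(pp1)=1 -> write in place. 3 ppages; refcounts: pp0:2 pp1:1 pp2:1
Op 6: fork(P1) -> P2. 3 ppages; refcounts: pp0:3 pp1:2 pp2:1
Op 7: fork(P0) -> P3. 3 ppages; refcounts: pp0:4 pp1:2 pp2:2
P0: v0 -> pp0 = 16
P1: v0 -> pp0 = 16
P2: v0 -> pp0 = 16
P3: v0 -> pp0 = 16

Answer: 16 16 16 16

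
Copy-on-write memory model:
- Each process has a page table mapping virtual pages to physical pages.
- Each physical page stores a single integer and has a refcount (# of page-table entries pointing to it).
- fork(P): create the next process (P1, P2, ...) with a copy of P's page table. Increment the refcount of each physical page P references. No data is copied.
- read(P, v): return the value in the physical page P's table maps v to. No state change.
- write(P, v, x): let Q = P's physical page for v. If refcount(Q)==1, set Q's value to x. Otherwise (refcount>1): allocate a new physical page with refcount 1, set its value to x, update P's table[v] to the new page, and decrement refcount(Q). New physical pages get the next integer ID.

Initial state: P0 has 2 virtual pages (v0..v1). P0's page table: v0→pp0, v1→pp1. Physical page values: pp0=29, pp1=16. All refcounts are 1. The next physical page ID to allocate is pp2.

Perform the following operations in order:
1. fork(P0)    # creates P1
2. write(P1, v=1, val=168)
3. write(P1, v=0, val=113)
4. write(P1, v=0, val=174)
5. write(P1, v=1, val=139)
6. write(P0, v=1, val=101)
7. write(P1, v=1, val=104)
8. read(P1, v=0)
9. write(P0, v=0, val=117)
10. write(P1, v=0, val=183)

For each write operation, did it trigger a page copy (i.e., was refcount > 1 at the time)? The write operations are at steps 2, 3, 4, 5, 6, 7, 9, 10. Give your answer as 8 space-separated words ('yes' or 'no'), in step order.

Op 1: fork(P0) -> P1. 2 ppages; refcounts: pp0:2 pp1:2
Op 2: write(P1, v1, 168). refcount(pp1)=2>1 -> COPY to pp2. 3 ppages; refcounts: pp0:2 pp1:1 pp2:1
Op 3: write(P1, v0, 113). refcount(pp0)=2>1 -> COPY to pp3. 4 ppages; refcounts: pp0:1 pp1:1 pp2:1 pp3:1
Op 4: write(P1, v0, 174). refcount(pp3)=1 -> write in place. 4 ppages; refcounts: pp0:1 pp1:1 pp2:1 pp3:1
Op 5: write(P1, v1, 139). refcount(pp2)=1 -> write in place. 4 ppages; refcounts: pp0:1 pp1:1 pp2:1 pp3:1
Op 6: write(P0, v1, 101). refcount(pp1)=1 -> write in place. 4 ppages; refcounts: pp0:1 pp1:1 pp2:1 pp3:1
Op 7: write(P1, v1, 104). refcount(pp2)=1 -> write in place. 4 ppages; refcounts: pp0:1 pp1:1 pp2:1 pp3:1
Op 8: read(P1, v0) -> 174. No state change.
Op 9: write(P0, v0, 117). refcount(pp0)=1 -> write in place. 4 ppages; refcounts: pp0:1 pp1:1 pp2:1 pp3:1
Op 10: write(P1, v0, 183). refcount(pp3)=1 -> write in place. 4 ppages; refcounts: pp0:1 pp1:1 pp2:1 pp3:1

yes yes no no no no no no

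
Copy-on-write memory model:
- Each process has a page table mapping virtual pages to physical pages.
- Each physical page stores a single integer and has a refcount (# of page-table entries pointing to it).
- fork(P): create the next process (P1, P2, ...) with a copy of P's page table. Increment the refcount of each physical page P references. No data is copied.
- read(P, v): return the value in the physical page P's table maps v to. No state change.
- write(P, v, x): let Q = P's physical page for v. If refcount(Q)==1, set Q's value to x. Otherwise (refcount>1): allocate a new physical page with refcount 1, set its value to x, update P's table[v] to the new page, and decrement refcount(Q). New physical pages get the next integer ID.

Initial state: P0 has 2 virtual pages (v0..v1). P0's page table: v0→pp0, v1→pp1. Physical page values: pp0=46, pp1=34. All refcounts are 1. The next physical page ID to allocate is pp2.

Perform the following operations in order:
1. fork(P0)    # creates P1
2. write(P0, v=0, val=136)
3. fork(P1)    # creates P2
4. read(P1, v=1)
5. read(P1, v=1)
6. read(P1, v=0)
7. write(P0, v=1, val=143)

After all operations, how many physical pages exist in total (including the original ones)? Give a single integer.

Op 1: fork(P0) -> P1. 2 ppages; refcounts: pp0:2 pp1:2
Op 2: write(P0, v0, 136). refcount(pp0)=2>1 -> COPY to pp2. 3 ppages; refcounts: pp0:1 pp1:2 pp2:1
Op 3: fork(P1) -> P2. 3 ppages; refcounts: pp0:2 pp1:3 pp2:1
Op 4: read(P1, v1) -> 34. No state change.
Op 5: read(P1, v1) -> 34. No state change.
Op 6: read(P1, v0) -> 46. No state change.
Op 7: write(P0, v1, 143). refcount(pp1)=3>1 -> COPY to pp3. 4 ppages; refcounts: pp0:2 pp1:2 pp2:1 pp3:1

Answer: 4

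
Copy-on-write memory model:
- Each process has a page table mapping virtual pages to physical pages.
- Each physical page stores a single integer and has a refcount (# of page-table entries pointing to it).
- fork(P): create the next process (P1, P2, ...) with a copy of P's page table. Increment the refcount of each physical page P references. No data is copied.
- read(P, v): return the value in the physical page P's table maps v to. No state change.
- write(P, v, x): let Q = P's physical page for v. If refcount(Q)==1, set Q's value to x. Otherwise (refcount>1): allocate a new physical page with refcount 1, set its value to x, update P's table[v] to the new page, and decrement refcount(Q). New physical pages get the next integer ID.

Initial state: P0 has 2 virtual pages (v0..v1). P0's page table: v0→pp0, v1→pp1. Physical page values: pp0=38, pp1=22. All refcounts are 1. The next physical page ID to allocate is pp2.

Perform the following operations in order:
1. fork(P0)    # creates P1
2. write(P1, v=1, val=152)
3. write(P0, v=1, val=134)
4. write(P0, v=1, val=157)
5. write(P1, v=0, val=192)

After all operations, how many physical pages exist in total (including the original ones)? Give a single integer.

Answer: 4

Derivation:
Op 1: fork(P0) -> P1. 2 ppages; refcounts: pp0:2 pp1:2
Op 2: write(P1, v1, 152). refcount(pp1)=2>1 -> COPY to pp2. 3 ppages; refcounts: pp0:2 pp1:1 pp2:1
Op 3: write(P0, v1, 134). refcount(pp1)=1 -> write in place. 3 ppages; refcounts: pp0:2 pp1:1 pp2:1
Op 4: write(P0, v1, 157). refcount(pp1)=1 -> write in place. 3 ppages; refcounts: pp0:2 pp1:1 pp2:1
Op 5: write(P1, v0, 192). refcount(pp0)=2>1 -> COPY to pp3. 4 ppages; refcounts: pp0:1 pp1:1 pp2:1 pp3:1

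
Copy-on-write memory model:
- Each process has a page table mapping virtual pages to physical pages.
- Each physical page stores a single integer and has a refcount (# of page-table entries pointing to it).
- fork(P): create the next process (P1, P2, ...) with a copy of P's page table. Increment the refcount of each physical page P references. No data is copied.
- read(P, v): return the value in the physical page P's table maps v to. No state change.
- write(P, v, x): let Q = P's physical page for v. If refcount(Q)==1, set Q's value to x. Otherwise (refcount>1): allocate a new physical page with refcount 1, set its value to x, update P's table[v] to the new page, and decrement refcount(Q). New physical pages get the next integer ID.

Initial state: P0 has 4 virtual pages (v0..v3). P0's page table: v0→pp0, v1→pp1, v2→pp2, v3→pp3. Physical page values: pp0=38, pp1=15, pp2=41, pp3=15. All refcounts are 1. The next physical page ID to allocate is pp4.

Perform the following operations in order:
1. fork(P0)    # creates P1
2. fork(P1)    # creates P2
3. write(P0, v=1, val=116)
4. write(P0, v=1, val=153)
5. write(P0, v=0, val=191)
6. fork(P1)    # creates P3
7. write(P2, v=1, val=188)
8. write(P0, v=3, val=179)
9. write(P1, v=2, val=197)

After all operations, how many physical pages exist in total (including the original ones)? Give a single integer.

Answer: 9

Derivation:
Op 1: fork(P0) -> P1. 4 ppages; refcounts: pp0:2 pp1:2 pp2:2 pp3:2
Op 2: fork(P1) -> P2. 4 ppages; refcounts: pp0:3 pp1:3 pp2:3 pp3:3
Op 3: write(P0, v1, 116). refcount(pp1)=3>1 -> COPY to pp4. 5 ppages; refcounts: pp0:3 pp1:2 pp2:3 pp3:3 pp4:1
Op 4: write(P0, v1, 153). refcount(pp4)=1 -> write in place. 5 ppages; refcounts: pp0:3 pp1:2 pp2:3 pp3:3 pp4:1
Op 5: write(P0, v0, 191). refcount(pp0)=3>1 -> COPY to pp5. 6 ppages; refcounts: pp0:2 pp1:2 pp2:3 pp3:3 pp4:1 pp5:1
Op 6: fork(P1) -> P3. 6 ppages; refcounts: pp0:3 pp1:3 pp2:4 pp3:4 pp4:1 pp5:1
Op 7: write(P2, v1, 188). refcount(pp1)=3>1 -> COPY to pp6. 7 ppages; refcounts: pp0:3 pp1:2 pp2:4 pp3:4 pp4:1 pp5:1 pp6:1
Op 8: write(P0, v3, 179). refcount(pp3)=4>1 -> COPY to pp7. 8 ppages; refcounts: pp0:3 pp1:2 pp2:4 pp3:3 pp4:1 pp5:1 pp6:1 pp7:1
Op 9: write(P1, v2, 197). refcount(pp2)=4>1 -> COPY to pp8. 9 ppages; refcounts: pp0:3 pp1:2 pp2:3 pp3:3 pp4:1 pp5:1 pp6:1 pp7:1 pp8:1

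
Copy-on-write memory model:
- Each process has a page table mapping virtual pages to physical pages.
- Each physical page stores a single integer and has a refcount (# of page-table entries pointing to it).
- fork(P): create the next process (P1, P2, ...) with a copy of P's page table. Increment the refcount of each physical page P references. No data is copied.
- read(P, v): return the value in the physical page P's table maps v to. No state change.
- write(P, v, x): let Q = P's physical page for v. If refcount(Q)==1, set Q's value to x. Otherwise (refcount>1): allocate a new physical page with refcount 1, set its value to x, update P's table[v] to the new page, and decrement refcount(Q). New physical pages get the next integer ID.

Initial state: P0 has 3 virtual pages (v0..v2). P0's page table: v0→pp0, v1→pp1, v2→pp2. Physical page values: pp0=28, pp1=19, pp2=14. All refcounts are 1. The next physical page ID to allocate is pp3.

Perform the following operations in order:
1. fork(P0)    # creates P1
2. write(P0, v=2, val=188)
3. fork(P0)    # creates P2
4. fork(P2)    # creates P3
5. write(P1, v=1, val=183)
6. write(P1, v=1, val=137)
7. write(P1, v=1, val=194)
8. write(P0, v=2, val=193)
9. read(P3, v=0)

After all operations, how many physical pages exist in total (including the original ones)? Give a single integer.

Answer: 6

Derivation:
Op 1: fork(P0) -> P1. 3 ppages; refcounts: pp0:2 pp1:2 pp2:2
Op 2: write(P0, v2, 188). refcount(pp2)=2>1 -> COPY to pp3. 4 ppages; refcounts: pp0:2 pp1:2 pp2:1 pp3:1
Op 3: fork(P0) -> P2. 4 ppages; refcounts: pp0:3 pp1:3 pp2:1 pp3:2
Op 4: fork(P2) -> P3. 4 ppages; refcounts: pp0:4 pp1:4 pp2:1 pp3:3
Op 5: write(P1, v1, 183). refcount(pp1)=4>1 -> COPY to pp4. 5 ppages; refcounts: pp0:4 pp1:3 pp2:1 pp3:3 pp4:1
Op 6: write(P1, v1, 137). refcount(pp4)=1 -> write in place. 5 ppages; refcounts: pp0:4 pp1:3 pp2:1 pp3:3 pp4:1
Op 7: write(P1, v1, 194). refcount(pp4)=1 -> write in place. 5 ppages; refcounts: pp0:4 pp1:3 pp2:1 pp3:3 pp4:1
Op 8: write(P0, v2, 193). refcount(pp3)=3>1 -> COPY to pp5. 6 ppages; refcounts: pp0:4 pp1:3 pp2:1 pp3:2 pp4:1 pp5:1
Op 9: read(P3, v0) -> 28. No state change.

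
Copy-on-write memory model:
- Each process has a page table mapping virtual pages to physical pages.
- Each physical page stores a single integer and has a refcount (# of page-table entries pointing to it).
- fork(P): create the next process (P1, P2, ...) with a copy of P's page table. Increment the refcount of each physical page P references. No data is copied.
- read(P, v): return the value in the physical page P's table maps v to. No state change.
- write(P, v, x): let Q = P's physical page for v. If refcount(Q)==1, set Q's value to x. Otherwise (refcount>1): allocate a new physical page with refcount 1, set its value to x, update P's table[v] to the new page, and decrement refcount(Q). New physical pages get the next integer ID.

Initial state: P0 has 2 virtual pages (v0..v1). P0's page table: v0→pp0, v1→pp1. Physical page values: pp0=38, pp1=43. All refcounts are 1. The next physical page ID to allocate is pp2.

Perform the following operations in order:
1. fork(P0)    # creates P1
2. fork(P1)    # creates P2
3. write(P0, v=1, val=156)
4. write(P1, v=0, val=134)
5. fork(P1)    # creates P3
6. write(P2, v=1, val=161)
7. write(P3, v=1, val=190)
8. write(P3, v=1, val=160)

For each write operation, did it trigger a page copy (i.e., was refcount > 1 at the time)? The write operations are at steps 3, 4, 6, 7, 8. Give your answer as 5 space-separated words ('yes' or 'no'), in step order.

Op 1: fork(P0) -> P1. 2 ppages; refcounts: pp0:2 pp1:2
Op 2: fork(P1) -> P2. 2 ppages; refcounts: pp0:3 pp1:3
Op 3: write(P0, v1, 156). refcount(pp1)=3>1 -> COPY to pp2. 3 ppages; refcounts: pp0:3 pp1:2 pp2:1
Op 4: write(P1, v0, 134). refcount(pp0)=3>1 -> COPY to pp3. 4 ppages; refcounts: pp0:2 pp1:2 pp2:1 pp3:1
Op 5: fork(P1) -> P3. 4 ppages; refcounts: pp0:2 pp1:3 pp2:1 pp3:2
Op 6: write(P2, v1, 161). refcount(pp1)=3>1 -> COPY to pp4. 5 ppages; refcounts: pp0:2 pp1:2 pp2:1 pp3:2 pp4:1
Op 7: write(P3, v1, 190). refcount(pp1)=2>1 -> COPY to pp5. 6 ppages; refcounts: pp0:2 pp1:1 pp2:1 pp3:2 pp4:1 pp5:1
Op 8: write(P3, v1, 160). refcount(pp5)=1 -> write in place. 6 ppages; refcounts: pp0:2 pp1:1 pp2:1 pp3:2 pp4:1 pp5:1

yes yes yes yes no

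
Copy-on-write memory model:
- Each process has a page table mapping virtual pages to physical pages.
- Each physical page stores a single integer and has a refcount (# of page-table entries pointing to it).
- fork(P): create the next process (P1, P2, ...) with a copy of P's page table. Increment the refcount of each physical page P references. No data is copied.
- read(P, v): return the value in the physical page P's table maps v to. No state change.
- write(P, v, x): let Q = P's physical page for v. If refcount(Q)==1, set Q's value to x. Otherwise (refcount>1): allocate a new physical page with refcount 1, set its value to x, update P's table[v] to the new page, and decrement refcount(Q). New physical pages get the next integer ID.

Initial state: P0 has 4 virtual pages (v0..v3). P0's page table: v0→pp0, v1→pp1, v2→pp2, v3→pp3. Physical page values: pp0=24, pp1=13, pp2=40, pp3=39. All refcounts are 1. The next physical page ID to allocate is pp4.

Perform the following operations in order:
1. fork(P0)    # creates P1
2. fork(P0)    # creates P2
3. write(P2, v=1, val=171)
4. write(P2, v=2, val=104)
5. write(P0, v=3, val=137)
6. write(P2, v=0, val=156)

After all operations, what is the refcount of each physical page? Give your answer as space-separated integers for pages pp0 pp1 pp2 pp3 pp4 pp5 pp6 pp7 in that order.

Answer: 2 2 2 2 1 1 1 1

Derivation:
Op 1: fork(P0) -> P1. 4 ppages; refcounts: pp0:2 pp1:2 pp2:2 pp3:2
Op 2: fork(P0) -> P2. 4 ppages; refcounts: pp0:3 pp1:3 pp2:3 pp3:3
Op 3: write(P2, v1, 171). refcount(pp1)=3>1 -> COPY to pp4. 5 ppages; refcounts: pp0:3 pp1:2 pp2:3 pp3:3 pp4:1
Op 4: write(P2, v2, 104). refcount(pp2)=3>1 -> COPY to pp5. 6 ppages; refcounts: pp0:3 pp1:2 pp2:2 pp3:3 pp4:1 pp5:1
Op 5: write(P0, v3, 137). refcount(pp3)=3>1 -> COPY to pp6. 7 ppages; refcounts: pp0:3 pp1:2 pp2:2 pp3:2 pp4:1 pp5:1 pp6:1
Op 6: write(P2, v0, 156). refcount(pp0)=3>1 -> COPY to pp7. 8 ppages; refcounts: pp0:2 pp1:2 pp2:2 pp3:2 pp4:1 pp5:1 pp6:1 pp7:1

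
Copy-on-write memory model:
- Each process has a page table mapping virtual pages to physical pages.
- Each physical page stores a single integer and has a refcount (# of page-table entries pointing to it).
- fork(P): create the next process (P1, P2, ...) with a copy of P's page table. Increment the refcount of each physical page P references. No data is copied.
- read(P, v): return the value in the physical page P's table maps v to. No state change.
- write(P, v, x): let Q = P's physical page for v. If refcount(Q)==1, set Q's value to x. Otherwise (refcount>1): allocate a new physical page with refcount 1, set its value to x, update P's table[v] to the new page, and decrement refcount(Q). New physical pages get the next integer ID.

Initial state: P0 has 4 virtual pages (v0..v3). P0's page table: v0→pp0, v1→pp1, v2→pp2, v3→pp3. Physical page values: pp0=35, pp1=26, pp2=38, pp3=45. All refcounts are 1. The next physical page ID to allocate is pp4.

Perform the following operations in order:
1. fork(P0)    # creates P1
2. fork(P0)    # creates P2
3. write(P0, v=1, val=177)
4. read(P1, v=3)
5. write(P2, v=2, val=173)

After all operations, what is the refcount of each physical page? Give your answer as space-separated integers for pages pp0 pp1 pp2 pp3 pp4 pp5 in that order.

Op 1: fork(P0) -> P1. 4 ppages; refcounts: pp0:2 pp1:2 pp2:2 pp3:2
Op 2: fork(P0) -> P2. 4 ppages; refcounts: pp0:3 pp1:3 pp2:3 pp3:3
Op 3: write(P0, v1, 177). refcount(pp1)=3>1 -> COPY to pp4. 5 ppages; refcounts: pp0:3 pp1:2 pp2:3 pp3:3 pp4:1
Op 4: read(P1, v3) -> 45. No state change.
Op 5: write(P2, v2, 173). refcount(pp2)=3>1 -> COPY to pp5. 6 ppages; refcounts: pp0:3 pp1:2 pp2:2 pp3:3 pp4:1 pp5:1

Answer: 3 2 2 3 1 1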